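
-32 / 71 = -0.45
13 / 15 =0.87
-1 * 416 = -416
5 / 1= 5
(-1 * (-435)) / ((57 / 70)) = 534.21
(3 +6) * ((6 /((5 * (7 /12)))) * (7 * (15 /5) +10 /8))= 14418 /35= 411.94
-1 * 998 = -998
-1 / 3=-0.33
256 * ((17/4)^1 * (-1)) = -1088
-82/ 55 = -1.49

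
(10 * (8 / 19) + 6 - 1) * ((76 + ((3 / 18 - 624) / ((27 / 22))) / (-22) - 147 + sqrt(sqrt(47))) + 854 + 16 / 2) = 175 * 47^(1 / 4) / 19 + 23079875 / 3078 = 7522.45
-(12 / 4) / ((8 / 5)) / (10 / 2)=-3 / 8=-0.38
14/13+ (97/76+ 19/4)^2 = 701949/18772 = 37.39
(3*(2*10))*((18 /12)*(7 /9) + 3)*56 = 14000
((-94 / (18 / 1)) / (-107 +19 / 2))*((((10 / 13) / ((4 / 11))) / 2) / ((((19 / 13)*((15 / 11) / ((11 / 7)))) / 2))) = 62557 / 700245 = 0.09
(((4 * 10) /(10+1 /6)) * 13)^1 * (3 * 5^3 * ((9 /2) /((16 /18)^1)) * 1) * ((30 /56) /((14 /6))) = 266540625 /11956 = 22293.46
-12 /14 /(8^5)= -3 /114688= -0.00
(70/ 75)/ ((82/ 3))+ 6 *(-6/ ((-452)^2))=355687/ 10470580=0.03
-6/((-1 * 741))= 2/247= 0.01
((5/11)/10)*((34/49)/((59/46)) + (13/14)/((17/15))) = 0.06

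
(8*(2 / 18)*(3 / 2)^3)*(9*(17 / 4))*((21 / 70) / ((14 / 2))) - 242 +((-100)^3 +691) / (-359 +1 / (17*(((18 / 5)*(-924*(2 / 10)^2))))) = 72375393605237 / 28421461880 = 2546.50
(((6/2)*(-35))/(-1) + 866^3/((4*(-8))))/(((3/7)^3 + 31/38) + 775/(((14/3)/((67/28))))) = -1058130319778/20764711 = -50958.10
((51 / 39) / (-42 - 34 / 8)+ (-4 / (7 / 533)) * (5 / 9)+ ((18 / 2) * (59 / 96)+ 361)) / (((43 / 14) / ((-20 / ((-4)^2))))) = -956588747 / 11913408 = -80.30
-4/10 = -2/5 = -0.40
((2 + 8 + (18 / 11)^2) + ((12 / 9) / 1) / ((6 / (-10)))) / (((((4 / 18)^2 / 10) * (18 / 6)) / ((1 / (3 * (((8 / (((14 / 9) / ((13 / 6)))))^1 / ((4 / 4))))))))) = 199255 / 9438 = 21.11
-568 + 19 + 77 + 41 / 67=-31583 / 67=-471.39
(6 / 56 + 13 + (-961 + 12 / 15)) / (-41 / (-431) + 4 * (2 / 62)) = -1771575073 / 419300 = -4225.08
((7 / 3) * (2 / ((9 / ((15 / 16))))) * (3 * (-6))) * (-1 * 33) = 1155 / 4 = 288.75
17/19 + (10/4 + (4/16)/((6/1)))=1567/456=3.44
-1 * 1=-1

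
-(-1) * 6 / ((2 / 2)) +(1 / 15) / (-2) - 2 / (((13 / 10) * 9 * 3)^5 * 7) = 2225181282873001 / 372935410872570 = 5.97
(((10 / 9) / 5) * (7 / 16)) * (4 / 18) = 7 / 324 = 0.02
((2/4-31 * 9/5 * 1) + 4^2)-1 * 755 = -7943/10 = -794.30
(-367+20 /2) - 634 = -991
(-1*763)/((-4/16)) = 3052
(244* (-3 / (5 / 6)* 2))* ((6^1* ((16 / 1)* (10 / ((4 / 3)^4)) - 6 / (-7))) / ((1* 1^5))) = -18993204 / 35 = -542662.97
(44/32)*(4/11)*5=5/2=2.50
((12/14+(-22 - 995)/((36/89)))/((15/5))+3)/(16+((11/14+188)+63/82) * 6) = -2875043/3972048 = -0.72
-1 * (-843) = 843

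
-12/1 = -12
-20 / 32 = -5 / 8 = -0.62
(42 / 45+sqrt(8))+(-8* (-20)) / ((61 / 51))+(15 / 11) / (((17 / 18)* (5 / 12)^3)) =2* sqrt(2)+132318586 / 855525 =157.49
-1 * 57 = -57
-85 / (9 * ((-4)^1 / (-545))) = -46325 / 36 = -1286.81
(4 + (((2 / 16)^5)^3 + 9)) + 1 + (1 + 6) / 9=4679521487814665 / 316659348799488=14.78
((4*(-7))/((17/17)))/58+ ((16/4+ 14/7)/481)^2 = -3238010/6709469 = -0.48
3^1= 3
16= 16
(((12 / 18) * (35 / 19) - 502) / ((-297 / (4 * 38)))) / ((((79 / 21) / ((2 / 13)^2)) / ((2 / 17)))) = 12787712 / 67409199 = 0.19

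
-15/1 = -15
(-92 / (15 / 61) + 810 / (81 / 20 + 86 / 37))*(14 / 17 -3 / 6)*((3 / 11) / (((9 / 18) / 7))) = -122365628 / 400945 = -305.19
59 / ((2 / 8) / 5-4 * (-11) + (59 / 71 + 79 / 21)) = 1759380 / 1450531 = 1.21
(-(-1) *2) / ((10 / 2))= 0.40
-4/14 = -2/7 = -0.29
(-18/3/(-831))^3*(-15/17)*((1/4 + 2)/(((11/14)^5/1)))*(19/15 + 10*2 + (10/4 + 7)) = -4467703968/58190441780911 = -0.00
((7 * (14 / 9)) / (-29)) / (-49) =2 / 261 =0.01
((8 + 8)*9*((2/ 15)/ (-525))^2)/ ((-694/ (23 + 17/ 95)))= -23488/ 75716484375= -0.00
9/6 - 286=-569/2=-284.50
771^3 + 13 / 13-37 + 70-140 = 458313905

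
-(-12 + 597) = -585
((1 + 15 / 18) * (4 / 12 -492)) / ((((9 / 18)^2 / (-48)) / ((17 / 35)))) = 1765280 / 21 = 84060.95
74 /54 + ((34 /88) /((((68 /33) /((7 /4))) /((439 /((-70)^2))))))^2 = 74307311203 /54190080000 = 1.37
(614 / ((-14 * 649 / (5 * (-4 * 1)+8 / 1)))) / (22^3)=921 / 12093466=0.00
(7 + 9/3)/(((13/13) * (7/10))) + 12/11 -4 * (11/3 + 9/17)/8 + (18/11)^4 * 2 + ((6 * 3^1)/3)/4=304396229/10453674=29.12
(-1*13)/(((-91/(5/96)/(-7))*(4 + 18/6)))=-5/672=-0.01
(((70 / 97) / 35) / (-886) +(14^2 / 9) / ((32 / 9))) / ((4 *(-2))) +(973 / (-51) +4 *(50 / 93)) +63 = 65663860403 / 1449325888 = 45.31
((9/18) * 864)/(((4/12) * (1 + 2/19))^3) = 2963088/343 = 8638.74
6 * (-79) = -474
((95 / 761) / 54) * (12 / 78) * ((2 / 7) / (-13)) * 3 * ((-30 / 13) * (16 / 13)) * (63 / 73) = 91200 / 1586649233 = 0.00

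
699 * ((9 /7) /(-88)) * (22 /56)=-6291 /1568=-4.01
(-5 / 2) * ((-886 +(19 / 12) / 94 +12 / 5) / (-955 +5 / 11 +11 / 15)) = -274087495 / 118349008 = -2.32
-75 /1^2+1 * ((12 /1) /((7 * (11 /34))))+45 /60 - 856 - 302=-377901 /308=-1226.95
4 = 4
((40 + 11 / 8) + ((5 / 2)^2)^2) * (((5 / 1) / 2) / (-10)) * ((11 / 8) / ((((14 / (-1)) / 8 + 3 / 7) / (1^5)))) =99099 / 4736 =20.92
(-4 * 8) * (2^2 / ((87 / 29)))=-128 / 3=-42.67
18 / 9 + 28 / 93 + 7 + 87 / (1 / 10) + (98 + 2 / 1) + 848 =169939 / 93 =1827.30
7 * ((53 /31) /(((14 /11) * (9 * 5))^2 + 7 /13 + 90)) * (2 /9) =1167166 /1479290643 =0.00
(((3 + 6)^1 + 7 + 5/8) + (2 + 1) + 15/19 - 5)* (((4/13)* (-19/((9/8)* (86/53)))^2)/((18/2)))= 57.09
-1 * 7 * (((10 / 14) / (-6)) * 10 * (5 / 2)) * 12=250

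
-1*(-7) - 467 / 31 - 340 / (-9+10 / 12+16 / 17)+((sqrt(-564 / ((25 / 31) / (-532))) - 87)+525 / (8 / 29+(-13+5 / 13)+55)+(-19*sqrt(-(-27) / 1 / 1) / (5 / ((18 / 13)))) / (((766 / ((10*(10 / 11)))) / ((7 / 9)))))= -4372930274 / 122482767 - 7980*sqrt(3) / 54769+4*sqrt(581343) / 5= 574.01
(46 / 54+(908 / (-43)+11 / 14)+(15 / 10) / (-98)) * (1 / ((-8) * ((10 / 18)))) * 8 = 4435981 / 126420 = 35.09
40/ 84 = 10/ 21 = 0.48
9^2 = 81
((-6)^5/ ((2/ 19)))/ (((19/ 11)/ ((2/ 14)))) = -42768/ 7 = -6109.71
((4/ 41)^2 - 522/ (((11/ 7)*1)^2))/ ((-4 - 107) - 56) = 42994682/ 33967967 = 1.27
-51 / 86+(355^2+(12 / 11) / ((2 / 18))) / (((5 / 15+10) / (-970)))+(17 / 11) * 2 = -11831007.85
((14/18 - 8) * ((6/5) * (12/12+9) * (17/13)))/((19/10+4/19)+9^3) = -64600/416733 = -0.16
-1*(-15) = 15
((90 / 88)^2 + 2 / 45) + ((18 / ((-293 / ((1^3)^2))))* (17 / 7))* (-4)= 301473727 / 178683120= 1.69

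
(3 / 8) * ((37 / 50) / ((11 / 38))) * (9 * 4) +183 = 119631 / 550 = 217.51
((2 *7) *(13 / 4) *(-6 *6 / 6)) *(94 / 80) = -320.78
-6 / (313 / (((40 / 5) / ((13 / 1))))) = -48 / 4069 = -0.01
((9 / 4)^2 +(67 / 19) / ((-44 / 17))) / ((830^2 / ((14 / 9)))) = 86611 / 10366567200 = 0.00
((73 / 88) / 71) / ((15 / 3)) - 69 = -69.00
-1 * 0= 0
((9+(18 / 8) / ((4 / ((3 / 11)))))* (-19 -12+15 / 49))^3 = -3472723309014504 / 156590819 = -22177055.66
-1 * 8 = -8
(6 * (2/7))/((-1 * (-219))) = 4/511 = 0.01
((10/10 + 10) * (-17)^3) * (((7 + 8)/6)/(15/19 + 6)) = -19899.55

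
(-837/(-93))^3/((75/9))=2187/25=87.48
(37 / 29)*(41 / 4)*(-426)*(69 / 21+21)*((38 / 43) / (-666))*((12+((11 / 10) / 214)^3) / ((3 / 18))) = 110577635415860743 / 8554720277600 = 12925.92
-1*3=-3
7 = 7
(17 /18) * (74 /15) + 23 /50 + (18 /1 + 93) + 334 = 607661 /1350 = 450.12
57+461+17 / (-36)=18631 / 36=517.53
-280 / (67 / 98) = -27440 / 67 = -409.55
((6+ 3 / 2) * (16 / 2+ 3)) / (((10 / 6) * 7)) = 99 / 14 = 7.07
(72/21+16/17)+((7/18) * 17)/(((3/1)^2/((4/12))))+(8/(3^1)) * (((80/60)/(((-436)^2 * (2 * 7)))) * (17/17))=3170814079/687125754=4.61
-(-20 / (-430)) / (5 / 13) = -26 / 215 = -0.12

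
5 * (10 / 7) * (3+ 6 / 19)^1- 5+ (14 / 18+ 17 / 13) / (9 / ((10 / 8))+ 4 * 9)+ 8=3209021 / 120042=26.73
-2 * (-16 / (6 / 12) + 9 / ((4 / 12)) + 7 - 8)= 12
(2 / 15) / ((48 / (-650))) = -65 / 36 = -1.81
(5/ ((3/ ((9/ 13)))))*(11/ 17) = 165/ 221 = 0.75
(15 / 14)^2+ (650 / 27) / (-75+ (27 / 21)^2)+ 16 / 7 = 3.11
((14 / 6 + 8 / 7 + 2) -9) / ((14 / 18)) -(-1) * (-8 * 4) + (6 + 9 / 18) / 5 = -17263 / 490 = -35.23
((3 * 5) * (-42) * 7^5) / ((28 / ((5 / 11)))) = -171889.77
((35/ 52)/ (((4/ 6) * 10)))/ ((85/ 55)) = 231/ 3536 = 0.07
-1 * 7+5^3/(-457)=-3324/457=-7.27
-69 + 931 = 862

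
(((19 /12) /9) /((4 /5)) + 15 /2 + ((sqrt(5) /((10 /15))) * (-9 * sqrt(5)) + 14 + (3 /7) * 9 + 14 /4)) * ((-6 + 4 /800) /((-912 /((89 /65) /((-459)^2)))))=-0.00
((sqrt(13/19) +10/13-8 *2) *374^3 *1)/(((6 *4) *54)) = -71931233/117 +6539203 *sqrt(247)/3078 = -581407.77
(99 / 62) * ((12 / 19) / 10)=297 / 2945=0.10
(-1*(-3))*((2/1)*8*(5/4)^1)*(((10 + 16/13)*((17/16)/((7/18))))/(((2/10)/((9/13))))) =7539075/1183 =6372.84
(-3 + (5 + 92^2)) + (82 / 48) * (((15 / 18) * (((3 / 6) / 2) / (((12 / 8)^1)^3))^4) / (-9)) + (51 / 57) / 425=173105974442696 / 20447192475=8466.00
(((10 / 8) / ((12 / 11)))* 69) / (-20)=-253 / 64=-3.95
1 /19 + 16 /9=313 /171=1.83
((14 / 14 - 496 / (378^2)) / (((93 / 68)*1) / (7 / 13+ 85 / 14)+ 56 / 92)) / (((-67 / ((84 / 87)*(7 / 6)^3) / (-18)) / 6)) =156276098356 / 51752724039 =3.02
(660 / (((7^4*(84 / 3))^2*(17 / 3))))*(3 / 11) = 135 / 19208316932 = 0.00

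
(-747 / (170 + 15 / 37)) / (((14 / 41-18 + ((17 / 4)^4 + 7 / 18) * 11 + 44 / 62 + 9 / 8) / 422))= -34155669468672 / 66048358821445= -0.52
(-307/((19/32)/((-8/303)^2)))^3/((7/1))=-248544972825952256/37154773136297437677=-0.01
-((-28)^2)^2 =-614656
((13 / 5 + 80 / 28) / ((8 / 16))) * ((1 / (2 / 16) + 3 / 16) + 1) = 4011 / 40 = 100.28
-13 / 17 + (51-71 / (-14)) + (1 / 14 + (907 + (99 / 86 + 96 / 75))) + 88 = 269361263 / 255850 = 1052.81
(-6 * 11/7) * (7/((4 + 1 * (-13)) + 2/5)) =330/43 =7.67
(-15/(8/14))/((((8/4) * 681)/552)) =-2415/227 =-10.64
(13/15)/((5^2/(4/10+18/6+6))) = 611/1875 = 0.33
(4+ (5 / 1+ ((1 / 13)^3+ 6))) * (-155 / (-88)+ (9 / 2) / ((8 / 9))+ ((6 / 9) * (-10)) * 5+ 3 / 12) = -10384885 / 26364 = -393.90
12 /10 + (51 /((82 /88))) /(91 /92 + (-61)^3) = 5135979366 /4280843005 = 1.20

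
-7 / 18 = -0.39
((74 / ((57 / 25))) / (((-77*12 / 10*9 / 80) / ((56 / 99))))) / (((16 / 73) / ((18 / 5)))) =-5402000 / 186219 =-29.01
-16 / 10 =-8 / 5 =-1.60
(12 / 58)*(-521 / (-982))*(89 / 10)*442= 30742647 / 71195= 431.81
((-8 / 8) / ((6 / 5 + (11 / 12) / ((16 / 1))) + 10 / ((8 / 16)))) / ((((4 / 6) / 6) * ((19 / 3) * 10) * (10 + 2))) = -0.00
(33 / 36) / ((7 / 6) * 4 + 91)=11 / 1148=0.01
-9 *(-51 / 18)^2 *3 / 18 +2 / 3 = -91 / 8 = -11.38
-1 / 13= -0.08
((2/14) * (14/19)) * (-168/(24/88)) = -1232/19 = -64.84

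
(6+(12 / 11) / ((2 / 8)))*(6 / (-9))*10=-760 / 11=-69.09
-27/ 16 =-1.69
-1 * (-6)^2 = -36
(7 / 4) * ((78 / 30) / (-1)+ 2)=-21 / 20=-1.05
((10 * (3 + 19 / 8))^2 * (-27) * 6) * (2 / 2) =-3744225 / 8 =-468028.12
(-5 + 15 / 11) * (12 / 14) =-3.12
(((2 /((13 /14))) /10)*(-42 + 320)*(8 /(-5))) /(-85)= 31136 /27625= 1.13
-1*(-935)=935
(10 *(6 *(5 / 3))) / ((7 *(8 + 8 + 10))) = 0.55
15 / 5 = 3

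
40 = 40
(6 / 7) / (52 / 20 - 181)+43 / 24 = 1.79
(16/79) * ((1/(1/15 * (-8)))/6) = -5/79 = -0.06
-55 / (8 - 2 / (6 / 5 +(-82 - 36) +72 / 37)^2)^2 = -2802689128498462720 / 3261187372519875681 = -0.86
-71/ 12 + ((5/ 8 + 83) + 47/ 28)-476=-66631/ 168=-396.61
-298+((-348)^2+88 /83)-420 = 9992126 /83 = 120387.06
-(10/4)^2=-25/4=-6.25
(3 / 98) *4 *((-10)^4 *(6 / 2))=180000 / 49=3673.47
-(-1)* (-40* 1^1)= -40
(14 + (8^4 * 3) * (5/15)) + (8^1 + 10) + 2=4130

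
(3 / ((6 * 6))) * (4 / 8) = 1 / 24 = 0.04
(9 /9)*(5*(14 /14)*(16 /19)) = 80 /19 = 4.21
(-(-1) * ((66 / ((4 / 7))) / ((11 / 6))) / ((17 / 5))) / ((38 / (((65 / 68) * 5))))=102375 / 43928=2.33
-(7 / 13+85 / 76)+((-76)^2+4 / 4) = 5706039 / 988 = 5775.34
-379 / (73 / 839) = -317981 / 73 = -4355.90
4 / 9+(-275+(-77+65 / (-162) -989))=-217235 / 162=-1340.96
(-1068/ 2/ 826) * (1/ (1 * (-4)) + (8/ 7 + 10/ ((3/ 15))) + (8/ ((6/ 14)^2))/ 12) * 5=-176.24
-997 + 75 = -922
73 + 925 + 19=1017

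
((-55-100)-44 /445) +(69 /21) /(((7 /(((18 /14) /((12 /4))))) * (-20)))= -94700209 /610540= -155.11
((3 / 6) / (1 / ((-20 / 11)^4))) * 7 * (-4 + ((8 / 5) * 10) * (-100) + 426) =-659680000 / 14641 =-45057.03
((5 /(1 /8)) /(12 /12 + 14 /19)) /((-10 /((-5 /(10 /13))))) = 494 /33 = 14.97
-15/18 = -5/6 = -0.83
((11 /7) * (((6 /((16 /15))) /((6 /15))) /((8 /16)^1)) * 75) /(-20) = -37125 /224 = -165.74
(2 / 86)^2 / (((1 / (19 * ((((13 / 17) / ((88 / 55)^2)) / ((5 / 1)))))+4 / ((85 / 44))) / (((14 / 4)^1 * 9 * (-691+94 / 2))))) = -3.72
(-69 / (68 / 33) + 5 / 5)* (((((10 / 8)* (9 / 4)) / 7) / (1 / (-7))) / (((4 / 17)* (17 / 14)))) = 695835 / 2176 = 319.78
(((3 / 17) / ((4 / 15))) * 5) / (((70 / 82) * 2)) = 1845 / 952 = 1.94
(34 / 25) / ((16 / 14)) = 119 / 100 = 1.19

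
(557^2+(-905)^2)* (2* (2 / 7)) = 4517096 / 7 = 645299.43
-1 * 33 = -33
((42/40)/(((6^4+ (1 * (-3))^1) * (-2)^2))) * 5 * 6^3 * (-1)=-189/862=-0.22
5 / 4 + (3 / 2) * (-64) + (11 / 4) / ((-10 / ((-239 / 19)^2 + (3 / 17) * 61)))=-3466755 / 24548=-141.22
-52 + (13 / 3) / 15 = -2327 / 45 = -51.71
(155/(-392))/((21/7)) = -155/1176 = -0.13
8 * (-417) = -3336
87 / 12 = 29 / 4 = 7.25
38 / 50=19 / 25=0.76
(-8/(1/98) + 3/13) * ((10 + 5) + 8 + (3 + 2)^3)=-115997.85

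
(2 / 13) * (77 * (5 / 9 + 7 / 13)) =12.96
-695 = -695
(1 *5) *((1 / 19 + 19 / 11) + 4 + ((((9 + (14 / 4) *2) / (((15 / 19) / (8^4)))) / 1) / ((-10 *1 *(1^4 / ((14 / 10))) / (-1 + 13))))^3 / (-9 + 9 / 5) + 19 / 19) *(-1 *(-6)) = 553606259839122636774242 / 48984375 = 11301690790974114.43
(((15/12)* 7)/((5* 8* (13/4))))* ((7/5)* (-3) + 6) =63/520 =0.12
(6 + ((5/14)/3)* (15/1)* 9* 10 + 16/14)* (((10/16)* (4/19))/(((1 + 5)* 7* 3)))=5875/33516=0.18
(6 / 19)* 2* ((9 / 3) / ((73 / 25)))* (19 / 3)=4.11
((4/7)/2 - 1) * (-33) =165/7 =23.57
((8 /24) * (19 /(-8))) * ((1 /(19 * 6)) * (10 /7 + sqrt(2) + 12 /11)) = -97 /5544 - sqrt(2) /144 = -0.03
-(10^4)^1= -10000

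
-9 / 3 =-3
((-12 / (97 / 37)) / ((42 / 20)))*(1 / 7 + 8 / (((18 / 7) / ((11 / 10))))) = -7.77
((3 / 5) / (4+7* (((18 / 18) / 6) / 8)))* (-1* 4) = -576 / 995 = -0.58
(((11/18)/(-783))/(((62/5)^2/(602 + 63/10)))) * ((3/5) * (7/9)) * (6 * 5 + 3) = -5152301/108354672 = -0.05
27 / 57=9 / 19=0.47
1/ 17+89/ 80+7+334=465353/ 1360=342.17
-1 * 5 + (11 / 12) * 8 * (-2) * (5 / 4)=-70 / 3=-23.33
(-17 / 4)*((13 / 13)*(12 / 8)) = -51 / 8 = -6.38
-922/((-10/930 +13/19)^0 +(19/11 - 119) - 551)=5071/3670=1.38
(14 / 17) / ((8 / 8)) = 14 / 17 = 0.82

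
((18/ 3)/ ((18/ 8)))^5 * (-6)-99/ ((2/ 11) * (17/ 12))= -1643366/ 1377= -1193.44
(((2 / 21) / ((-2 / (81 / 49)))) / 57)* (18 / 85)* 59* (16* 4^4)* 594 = -41980.42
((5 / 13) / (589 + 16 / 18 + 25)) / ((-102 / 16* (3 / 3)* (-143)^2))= -60 / 12504706643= -0.00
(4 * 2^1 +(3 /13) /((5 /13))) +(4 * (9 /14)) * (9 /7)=2917 /245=11.91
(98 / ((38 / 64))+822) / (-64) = -9377 / 608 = -15.42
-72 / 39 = -24 / 13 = -1.85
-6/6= -1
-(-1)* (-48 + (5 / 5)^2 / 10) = -47.90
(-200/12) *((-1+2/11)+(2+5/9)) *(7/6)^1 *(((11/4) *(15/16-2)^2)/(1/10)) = -10873625/10368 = -1048.77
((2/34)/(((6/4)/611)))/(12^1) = 611/306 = 2.00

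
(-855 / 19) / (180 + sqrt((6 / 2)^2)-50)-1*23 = -3104 / 133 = -23.34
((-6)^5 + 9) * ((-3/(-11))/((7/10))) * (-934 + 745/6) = 2450639.81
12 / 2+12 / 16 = 27 / 4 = 6.75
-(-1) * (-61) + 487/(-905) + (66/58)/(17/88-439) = -12473695788/202690135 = -61.54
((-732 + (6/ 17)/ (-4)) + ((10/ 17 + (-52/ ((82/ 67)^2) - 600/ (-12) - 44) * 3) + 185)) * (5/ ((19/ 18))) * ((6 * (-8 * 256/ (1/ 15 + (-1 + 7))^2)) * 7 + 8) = 263721901645080/ 37783837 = 6979754.38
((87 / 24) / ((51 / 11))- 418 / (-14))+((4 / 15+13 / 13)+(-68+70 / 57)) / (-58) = 249962719 / 7868280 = 31.77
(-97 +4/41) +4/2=-3891/41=-94.90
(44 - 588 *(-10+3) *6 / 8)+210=3341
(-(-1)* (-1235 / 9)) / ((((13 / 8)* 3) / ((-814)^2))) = -503572960 / 27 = -18650850.37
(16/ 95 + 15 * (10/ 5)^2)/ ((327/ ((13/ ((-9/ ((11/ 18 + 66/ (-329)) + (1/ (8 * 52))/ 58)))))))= -8382669761/ 76824589968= -0.11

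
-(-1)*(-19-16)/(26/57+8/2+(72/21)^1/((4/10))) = -13965/5198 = -2.69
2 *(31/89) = 62/89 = 0.70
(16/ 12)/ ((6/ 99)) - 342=-320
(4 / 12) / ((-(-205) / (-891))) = -297 / 205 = -1.45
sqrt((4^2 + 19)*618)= sqrt(21630)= 147.07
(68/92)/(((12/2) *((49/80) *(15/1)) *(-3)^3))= -136/273861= -0.00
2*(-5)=-10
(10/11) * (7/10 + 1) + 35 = 402/11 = 36.55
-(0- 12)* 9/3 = 36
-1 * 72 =-72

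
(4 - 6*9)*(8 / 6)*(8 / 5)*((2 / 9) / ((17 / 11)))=-7040 / 459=-15.34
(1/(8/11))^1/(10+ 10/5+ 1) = 0.11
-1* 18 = -18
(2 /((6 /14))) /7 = 2 /3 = 0.67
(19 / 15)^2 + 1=586 / 225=2.60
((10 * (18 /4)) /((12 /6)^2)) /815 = 9 /652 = 0.01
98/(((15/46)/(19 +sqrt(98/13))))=31556*sqrt(26)/195 +85652/15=6535.29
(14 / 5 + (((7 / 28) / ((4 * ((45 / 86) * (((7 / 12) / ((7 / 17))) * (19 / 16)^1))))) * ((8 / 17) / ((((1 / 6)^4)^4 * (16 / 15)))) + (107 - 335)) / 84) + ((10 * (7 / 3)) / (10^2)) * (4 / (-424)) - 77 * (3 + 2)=128586142533633149 / 122229660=1052004419.66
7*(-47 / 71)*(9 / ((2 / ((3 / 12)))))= -2961 / 568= -5.21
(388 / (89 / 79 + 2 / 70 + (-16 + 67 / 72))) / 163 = -77243040 / 451519291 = -0.17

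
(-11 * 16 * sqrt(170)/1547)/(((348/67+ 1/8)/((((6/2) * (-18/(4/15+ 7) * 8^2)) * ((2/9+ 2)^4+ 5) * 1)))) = 11640609587200 * sqrt(170)/38940278013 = 3897.63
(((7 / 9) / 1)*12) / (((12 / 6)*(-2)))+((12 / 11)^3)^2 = -3442975 / 5314683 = -0.65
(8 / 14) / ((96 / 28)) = 1 / 6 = 0.17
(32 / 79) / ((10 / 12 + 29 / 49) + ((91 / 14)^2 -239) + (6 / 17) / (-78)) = -4158336 / 2005230061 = -0.00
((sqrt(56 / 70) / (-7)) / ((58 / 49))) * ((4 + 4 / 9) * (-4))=224 * sqrt(5) / 261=1.92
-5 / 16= -0.31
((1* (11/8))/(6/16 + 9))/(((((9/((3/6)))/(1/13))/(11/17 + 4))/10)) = 869/29835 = 0.03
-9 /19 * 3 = -27 /19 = -1.42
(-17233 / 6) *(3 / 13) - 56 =-18689 / 26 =-718.81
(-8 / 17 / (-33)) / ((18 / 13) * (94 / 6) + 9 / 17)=104 / 162063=0.00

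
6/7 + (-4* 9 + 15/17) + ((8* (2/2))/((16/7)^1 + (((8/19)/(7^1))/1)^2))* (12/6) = -27.27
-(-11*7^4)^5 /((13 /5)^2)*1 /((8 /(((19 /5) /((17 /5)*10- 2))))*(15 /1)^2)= 125411869920301968.84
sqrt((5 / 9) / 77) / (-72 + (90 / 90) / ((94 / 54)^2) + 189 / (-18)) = -0.00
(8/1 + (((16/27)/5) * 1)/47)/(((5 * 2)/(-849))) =-7184804/10575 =-679.41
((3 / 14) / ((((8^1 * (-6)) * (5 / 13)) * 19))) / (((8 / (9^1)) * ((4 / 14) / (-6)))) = 351 / 24320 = 0.01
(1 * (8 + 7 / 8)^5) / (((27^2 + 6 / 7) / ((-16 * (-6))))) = 12629605457 / 1743872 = 7242.28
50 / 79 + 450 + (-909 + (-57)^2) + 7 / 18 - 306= 3533701 / 1422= 2485.02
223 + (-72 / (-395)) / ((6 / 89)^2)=103927 / 395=263.11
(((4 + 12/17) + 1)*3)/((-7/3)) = -873/119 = -7.34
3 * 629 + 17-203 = 1701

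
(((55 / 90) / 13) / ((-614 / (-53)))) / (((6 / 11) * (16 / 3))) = 6413 / 4597632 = 0.00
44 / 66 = 0.67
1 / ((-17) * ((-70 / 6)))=3 / 595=0.01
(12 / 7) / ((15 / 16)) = 64 / 35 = 1.83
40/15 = 8/3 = 2.67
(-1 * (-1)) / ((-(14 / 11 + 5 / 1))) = -0.16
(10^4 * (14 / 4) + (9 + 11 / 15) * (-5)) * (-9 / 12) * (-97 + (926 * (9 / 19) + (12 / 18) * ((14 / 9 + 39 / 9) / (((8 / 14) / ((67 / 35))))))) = -95419184653 / 10260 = -9300115.46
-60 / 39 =-20 / 13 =-1.54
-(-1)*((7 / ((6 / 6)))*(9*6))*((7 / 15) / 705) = 294 / 1175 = 0.25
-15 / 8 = -1.88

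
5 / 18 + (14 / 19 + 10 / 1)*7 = 25799 / 342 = 75.44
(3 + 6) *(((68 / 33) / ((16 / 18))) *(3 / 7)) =1377 / 154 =8.94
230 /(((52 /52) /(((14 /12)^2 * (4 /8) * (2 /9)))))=5635 /162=34.78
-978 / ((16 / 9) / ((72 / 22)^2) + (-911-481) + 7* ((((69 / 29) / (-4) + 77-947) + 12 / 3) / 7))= 82703592 / 190981777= 0.43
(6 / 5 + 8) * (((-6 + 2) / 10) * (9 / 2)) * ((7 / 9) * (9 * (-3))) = 8694 / 25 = 347.76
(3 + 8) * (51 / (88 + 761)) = 187 / 283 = 0.66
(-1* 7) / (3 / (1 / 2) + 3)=-7 / 9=-0.78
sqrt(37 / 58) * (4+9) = 13 * sqrt(2146) / 58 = 10.38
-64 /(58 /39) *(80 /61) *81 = -4571.53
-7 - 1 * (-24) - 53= -36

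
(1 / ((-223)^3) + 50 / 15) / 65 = 110895667 / 2162465565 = 0.05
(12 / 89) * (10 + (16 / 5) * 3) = 1176 / 445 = 2.64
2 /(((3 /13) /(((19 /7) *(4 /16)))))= 247 /42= 5.88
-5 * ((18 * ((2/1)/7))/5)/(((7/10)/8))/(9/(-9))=58.78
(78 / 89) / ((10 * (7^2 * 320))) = 39 / 6977600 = 0.00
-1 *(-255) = 255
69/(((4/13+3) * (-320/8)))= -897/1720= -0.52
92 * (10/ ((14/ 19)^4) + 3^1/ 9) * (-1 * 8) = -181610116/ 7203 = -25213.12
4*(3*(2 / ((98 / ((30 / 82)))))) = 180 / 2009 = 0.09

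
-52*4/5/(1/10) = -416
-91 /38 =-2.39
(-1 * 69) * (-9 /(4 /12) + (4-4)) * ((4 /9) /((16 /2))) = 103.50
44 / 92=11 / 23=0.48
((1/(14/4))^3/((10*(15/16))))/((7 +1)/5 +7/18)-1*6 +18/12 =-2762097/613970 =-4.50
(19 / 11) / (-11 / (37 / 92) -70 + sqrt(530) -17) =-156547 / 9943879 -1369*sqrt(530) / 9943879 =-0.02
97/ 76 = 1.28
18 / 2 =9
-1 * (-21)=21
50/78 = 25/39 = 0.64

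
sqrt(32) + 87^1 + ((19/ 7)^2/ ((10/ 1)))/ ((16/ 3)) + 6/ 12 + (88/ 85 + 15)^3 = 4 *sqrt(2) + 4054785151971/ 962948000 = 4216.46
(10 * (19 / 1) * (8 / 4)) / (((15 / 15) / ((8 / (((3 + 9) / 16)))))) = 12160 / 3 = 4053.33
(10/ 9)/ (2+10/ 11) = 55/ 144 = 0.38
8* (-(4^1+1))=-40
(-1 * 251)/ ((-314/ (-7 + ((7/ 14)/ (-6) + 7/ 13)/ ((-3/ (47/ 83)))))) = -69086495/ 12197016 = -5.66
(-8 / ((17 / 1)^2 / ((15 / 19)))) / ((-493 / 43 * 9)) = 1720 / 8121189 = 0.00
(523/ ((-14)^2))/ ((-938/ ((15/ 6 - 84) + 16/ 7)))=580007/ 2573872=0.23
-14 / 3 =-4.67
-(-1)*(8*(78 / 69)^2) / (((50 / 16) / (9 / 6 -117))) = -4996992 / 13225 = -377.84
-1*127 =-127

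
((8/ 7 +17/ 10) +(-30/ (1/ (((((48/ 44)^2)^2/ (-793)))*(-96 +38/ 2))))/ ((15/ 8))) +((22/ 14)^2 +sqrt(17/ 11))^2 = 22*sqrt(187)/ 49 +209980912851/ 25342146830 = 14.43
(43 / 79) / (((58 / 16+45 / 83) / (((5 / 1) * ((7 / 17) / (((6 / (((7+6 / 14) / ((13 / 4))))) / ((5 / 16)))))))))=356900 / 11148243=0.03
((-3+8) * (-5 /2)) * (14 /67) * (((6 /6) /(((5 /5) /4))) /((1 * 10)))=-70 /67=-1.04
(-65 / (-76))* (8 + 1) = 585 / 76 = 7.70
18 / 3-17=-11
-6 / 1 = -6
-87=-87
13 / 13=1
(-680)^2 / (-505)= -92480 / 101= -915.64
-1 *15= -15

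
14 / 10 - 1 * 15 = -68 / 5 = -13.60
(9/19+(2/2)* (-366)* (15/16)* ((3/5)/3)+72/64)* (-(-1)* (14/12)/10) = -5943/760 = -7.82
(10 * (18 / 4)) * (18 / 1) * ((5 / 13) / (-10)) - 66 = -1263 / 13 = -97.15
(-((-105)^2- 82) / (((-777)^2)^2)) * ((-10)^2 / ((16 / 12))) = -273575 / 121496235147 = -0.00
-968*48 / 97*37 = -1719168 / 97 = -17723.38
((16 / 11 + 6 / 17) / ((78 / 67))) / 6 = 871 / 3366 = 0.26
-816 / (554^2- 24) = -204 / 76723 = -0.00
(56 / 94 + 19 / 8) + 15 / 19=3.76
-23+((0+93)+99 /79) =5629 /79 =71.25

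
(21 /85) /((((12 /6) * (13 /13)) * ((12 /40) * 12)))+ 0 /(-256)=7 /204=0.03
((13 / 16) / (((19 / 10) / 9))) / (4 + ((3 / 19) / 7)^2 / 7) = 3812445 / 3962408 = 0.96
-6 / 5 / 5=-0.24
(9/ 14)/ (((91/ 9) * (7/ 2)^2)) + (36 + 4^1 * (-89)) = -9987998/ 31213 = -319.99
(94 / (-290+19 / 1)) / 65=-0.01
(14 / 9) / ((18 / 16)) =112 / 81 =1.38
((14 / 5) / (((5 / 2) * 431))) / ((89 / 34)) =952 / 958975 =0.00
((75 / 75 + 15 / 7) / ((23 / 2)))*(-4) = -176 / 161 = -1.09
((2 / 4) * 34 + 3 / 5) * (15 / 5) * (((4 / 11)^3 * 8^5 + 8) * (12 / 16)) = 7588080 / 121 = 62711.40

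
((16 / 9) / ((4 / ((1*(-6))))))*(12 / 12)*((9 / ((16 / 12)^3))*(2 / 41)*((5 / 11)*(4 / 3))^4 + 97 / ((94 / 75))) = -5824605700 / 28213207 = -206.45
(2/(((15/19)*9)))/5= 38/675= 0.06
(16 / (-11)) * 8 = -128 / 11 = -11.64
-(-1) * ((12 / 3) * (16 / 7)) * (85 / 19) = 5440 / 133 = 40.90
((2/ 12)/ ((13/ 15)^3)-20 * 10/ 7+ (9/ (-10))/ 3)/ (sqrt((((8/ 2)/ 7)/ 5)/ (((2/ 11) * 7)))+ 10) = -2.78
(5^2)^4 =390625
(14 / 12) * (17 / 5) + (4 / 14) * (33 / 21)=6491 / 1470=4.42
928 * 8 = 7424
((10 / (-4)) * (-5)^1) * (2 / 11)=25 / 11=2.27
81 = 81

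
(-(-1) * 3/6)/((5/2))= 1/5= 0.20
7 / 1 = 7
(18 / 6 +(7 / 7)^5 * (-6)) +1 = -2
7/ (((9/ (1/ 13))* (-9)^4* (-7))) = -1/ 767637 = -0.00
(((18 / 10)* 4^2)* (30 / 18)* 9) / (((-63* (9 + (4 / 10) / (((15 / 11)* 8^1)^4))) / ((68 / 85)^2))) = -15925248000 / 32659302487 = -0.49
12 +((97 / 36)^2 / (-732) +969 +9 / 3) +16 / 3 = 938543423 / 948672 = 989.32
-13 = -13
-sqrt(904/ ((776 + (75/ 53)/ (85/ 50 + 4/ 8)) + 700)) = -0.78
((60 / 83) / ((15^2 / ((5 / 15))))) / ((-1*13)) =-4 / 48555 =-0.00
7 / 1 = 7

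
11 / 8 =1.38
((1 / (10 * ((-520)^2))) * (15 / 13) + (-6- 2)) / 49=-56243197 / 344489600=-0.16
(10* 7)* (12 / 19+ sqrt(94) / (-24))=840 / 19- 35* sqrt(94) / 12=15.93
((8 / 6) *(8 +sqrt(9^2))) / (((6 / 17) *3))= 578 / 27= 21.41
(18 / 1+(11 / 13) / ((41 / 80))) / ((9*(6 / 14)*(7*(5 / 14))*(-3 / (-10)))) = 293272 / 43173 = 6.79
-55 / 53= -1.04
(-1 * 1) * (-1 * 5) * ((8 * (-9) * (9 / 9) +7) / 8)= -325 / 8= -40.62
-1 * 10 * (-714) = 7140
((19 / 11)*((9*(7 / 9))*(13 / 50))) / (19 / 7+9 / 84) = 24206 / 21725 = 1.11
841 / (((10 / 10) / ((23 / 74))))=19343 / 74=261.39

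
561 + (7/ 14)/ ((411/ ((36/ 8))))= 307431/ 548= 561.01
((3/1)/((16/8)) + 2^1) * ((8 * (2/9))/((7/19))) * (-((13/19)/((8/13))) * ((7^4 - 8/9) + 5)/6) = -1829087/243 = -7527.11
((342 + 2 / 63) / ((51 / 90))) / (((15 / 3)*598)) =21548 / 106743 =0.20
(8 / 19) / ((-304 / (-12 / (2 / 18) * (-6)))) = -324 / 361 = -0.90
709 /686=1.03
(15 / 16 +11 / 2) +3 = 151 / 16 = 9.44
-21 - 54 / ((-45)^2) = -1577 / 75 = -21.03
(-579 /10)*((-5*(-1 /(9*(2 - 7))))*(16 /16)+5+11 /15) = -48829 /150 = -325.53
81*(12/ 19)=972/ 19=51.16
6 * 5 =30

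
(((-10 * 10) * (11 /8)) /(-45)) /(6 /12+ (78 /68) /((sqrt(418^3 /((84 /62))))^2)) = 6.11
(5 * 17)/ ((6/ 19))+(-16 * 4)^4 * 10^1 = 1006634575/ 6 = 167772429.17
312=312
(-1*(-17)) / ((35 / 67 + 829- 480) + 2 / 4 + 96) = 2278 / 59767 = 0.04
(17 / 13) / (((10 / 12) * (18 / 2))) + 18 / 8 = 1891 / 780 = 2.42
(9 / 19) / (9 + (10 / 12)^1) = 0.05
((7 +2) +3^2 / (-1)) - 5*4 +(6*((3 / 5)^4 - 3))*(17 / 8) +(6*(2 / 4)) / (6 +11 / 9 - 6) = -744467 / 13750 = -54.14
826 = 826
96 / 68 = 24 / 17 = 1.41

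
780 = 780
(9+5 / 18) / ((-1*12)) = -167 / 216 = -0.77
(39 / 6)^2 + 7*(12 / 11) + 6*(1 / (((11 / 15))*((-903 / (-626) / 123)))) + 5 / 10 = 9907077 / 13244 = 748.04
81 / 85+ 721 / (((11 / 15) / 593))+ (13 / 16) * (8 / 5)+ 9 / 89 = 97033545137 / 166430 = 583029.17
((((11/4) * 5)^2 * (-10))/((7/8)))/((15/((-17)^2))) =-874225/21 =-41629.76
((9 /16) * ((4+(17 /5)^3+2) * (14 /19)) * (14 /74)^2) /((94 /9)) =157335129 /2445034000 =0.06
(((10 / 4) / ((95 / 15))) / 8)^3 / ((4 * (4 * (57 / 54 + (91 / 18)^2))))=273375 / 969034252288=0.00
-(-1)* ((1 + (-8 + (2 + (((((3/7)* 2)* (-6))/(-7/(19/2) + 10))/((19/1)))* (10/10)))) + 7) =607/308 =1.97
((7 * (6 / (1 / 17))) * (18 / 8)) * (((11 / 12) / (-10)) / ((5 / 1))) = -11781 / 400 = -29.45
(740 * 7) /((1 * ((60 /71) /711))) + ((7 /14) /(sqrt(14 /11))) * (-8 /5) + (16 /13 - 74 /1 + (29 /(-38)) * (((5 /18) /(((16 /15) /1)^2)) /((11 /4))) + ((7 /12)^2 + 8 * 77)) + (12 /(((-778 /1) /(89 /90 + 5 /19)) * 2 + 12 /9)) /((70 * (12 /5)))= 380742660939024407369 /87351612251904 - 2 * sqrt(154) /35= 4358735.79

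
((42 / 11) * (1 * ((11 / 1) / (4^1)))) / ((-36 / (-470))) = 1645 / 12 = 137.08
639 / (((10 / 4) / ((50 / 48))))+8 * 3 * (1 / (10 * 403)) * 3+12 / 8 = 2158209 / 8060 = 267.77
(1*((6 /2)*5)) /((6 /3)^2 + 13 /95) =3.63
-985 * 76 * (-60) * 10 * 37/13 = 1661892000/13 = 127837846.15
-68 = -68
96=96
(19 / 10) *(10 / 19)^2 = 10 / 19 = 0.53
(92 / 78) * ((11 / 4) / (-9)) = -253 / 702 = -0.36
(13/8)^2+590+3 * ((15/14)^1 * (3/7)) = 1862841/3136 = 594.02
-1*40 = -40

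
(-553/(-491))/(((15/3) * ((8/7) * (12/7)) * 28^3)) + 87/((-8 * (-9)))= 6075333/5027840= 1.21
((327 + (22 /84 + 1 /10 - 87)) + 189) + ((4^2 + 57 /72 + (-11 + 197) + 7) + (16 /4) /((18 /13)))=1617947 /2520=642.04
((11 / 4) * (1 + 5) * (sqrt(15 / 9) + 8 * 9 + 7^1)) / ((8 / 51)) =561 * sqrt(15) / 16 + 132957 / 16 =8445.61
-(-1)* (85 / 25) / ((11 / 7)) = 119 / 55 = 2.16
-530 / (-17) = 530 / 17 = 31.18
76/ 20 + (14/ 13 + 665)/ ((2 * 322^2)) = 7323313/ 1925560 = 3.80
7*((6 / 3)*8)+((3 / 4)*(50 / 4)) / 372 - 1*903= -784647 / 992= -790.97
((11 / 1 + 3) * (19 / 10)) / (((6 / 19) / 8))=10108 / 15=673.87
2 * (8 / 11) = 1.45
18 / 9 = 2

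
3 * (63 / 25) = 189 / 25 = 7.56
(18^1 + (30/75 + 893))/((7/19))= 12369/5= 2473.80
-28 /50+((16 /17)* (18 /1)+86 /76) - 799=-781.49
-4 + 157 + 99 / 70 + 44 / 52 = 141287 / 910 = 155.26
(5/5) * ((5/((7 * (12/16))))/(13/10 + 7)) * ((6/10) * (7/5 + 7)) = 48/83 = 0.58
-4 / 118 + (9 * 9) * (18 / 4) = 43007 / 118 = 364.47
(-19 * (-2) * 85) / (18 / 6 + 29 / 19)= 30685 / 43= 713.60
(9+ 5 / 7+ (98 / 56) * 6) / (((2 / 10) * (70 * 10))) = 283 / 1960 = 0.14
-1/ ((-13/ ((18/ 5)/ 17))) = 18/ 1105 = 0.02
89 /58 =1.53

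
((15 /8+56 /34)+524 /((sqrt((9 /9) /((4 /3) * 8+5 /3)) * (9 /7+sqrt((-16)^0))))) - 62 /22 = 805.80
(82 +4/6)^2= 61504/9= 6833.78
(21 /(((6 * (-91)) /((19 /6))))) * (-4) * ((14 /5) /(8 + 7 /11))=154 /975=0.16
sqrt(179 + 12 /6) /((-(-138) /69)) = sqrt(181) /2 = 6.73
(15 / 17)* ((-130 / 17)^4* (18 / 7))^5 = 53866757085260943650964491952000000000000000000000 / 1161228133275937773528063036119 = 46387747197699706410.96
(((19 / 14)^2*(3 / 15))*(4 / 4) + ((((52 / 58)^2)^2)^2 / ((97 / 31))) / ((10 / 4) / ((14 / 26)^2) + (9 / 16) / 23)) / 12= 948562073467766948179 / 29658309704040260879440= 0.03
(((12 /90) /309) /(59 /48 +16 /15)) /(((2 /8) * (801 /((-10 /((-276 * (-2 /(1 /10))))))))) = -16 /9410044671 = -0.00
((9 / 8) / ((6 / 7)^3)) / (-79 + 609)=343 / 101760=0.00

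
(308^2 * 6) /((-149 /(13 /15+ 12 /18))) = -4363744 /745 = -5857.37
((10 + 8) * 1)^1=18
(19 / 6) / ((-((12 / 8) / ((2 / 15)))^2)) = -152 / 6075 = -0.03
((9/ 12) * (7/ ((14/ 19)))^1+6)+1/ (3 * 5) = 1583/ 120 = 13.19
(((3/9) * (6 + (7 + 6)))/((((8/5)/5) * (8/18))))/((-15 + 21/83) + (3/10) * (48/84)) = -1379875/451648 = -3.06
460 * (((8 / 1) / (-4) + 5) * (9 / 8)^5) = 2486.80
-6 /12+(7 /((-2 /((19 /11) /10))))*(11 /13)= -1.01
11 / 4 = 2.75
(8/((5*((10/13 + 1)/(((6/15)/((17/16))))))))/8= 416/9775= 0.04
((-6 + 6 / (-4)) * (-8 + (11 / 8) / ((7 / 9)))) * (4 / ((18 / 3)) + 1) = 8725 / 112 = 77.90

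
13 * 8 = 104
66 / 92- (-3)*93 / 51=4839 / 782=6.19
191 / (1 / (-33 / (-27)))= 233.44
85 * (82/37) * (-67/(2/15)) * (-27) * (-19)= -1796744025/37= -48560649.32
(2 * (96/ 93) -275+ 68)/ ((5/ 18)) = -114354/ 155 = -737.77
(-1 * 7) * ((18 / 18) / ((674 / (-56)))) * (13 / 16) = 637 / 1348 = 0.47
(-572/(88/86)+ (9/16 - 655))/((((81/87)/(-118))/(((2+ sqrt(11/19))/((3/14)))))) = 232533455 * sqrt(209)/6156+ 232533455/162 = 1981476.36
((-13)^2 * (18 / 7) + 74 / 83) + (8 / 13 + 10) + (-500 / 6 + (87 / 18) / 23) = 378313277 / 1042314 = 362.96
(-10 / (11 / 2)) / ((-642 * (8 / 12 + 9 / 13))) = 130 / 62381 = 0.00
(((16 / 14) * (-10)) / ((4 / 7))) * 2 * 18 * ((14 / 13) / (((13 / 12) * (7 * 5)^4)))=-3456 / 7245875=-0.00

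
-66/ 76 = -33/ 38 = -0.87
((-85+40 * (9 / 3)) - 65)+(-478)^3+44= -109215338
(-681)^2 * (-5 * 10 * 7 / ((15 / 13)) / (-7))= 20096310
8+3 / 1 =11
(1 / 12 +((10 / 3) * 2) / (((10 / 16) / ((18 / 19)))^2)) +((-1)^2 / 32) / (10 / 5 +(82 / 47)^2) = 9915345917 / 643561920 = 15.41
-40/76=-10/19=-0.53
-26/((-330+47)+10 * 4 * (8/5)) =26/219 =0.12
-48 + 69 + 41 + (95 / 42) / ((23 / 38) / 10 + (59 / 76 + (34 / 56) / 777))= 112010404 / 1731217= 64.70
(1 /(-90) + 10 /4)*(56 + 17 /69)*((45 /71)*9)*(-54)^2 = 3802510656 /1633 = 2328542.96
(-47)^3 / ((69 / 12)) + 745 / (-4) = -1678303 / 92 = -18242.42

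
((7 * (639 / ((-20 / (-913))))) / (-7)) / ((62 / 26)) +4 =-7581811 / 620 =-12228.73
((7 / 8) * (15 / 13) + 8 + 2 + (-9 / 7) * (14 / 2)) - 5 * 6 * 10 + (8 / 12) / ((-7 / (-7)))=-92765 / 312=-297.32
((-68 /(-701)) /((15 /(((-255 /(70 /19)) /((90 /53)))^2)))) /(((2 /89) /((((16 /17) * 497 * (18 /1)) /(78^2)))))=1851847157359 /2798830125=661.65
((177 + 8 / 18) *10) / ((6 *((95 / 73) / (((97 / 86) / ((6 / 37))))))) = 418409209 / 264708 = 1580.64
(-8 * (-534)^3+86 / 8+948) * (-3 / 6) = -4872749563 / 8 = -609093695.38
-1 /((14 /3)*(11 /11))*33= -99 /14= -7.07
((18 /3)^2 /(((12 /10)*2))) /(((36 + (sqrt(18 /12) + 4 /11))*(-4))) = -33000 /319637 + 1815*sqrt(6) /1278548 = -0.10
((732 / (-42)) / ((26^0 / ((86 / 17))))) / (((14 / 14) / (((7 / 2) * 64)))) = -335744 / 17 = -19749.65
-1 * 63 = -63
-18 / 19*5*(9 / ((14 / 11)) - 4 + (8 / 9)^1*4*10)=-24335 / 133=-182.97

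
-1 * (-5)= 5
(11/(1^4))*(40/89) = 440/89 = 4.94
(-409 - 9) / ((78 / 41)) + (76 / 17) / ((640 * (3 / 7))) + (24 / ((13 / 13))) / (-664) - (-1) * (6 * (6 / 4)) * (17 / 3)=-1485675533 / 8804640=-168.74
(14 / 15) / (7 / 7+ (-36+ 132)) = 0.01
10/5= 2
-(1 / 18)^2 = -1 / 324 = -0.00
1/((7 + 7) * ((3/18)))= 3/7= 0.43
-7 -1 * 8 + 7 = -8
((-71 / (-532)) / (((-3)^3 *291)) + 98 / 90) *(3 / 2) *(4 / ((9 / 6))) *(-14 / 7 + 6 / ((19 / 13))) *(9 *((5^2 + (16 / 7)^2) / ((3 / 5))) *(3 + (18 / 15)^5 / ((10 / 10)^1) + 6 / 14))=11632702839315008 / 472926470625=24597.28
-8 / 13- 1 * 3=-47 / 13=-3.62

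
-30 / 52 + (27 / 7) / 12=-93 / 364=-0.26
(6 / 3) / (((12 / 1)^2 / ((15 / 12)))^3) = 125 / 95551488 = 0.00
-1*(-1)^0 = -1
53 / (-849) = -53 / 849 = -0.06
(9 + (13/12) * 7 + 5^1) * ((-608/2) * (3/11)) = -19684/11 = -1789.45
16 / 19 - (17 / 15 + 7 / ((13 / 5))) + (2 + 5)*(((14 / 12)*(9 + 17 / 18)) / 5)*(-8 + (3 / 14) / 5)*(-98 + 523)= -54931.95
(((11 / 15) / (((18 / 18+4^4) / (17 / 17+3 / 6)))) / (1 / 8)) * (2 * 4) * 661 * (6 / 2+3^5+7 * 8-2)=13960320 / 257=54320.31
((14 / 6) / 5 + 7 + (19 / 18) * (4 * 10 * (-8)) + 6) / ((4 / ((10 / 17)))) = -7297 / 153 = -47.69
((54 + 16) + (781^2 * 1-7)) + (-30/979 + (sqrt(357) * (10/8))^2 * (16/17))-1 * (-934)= 598641827/979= 611482.97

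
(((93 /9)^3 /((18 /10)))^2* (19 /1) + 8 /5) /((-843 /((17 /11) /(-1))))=35832969151039 /2737806885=13088.20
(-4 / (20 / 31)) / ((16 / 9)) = -279 / 80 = -3.49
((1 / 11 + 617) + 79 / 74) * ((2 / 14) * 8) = 287532 / 407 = 706.47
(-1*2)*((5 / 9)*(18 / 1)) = -20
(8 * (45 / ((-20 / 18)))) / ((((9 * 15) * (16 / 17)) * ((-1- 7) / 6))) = 153 / 80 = 1.91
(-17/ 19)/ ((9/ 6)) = -0.60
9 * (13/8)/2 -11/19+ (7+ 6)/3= 10093/912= 11.07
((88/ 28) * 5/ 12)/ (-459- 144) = -55/ 25326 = -0.00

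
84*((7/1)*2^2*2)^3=14751744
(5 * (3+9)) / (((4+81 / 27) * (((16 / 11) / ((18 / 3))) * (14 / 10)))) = 25.26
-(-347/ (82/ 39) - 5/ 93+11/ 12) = 834659/ 5084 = 164.17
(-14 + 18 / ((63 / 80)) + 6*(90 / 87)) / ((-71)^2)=3058 / 1023323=0.00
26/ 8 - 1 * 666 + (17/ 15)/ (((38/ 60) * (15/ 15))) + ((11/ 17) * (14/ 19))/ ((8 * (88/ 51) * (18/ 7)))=-2411135/ 3648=-660.95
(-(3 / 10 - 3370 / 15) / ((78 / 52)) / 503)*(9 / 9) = 0.30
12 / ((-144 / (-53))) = 53 / 12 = 4.42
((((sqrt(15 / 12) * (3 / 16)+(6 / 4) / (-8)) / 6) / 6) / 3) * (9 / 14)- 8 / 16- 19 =-17473 / 896+sqrt(5) / 1792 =-19.50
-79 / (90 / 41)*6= -3239 / 15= -215.93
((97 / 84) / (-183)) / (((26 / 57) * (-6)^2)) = -1843 / 4796064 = -0.00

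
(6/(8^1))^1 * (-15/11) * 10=-225/22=-10.23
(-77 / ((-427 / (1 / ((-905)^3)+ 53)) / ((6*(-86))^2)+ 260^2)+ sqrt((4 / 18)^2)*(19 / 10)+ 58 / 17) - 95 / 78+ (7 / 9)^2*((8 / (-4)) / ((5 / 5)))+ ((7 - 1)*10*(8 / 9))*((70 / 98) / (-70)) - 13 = -885751799963549677472622877 / 72966271207358283983168850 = -12.14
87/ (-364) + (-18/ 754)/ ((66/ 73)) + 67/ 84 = 0.53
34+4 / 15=514 / 15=34.27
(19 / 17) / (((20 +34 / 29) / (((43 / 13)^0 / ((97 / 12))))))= 3306 / 506243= 0.01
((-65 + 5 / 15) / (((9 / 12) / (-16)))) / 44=3104 / 99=31.35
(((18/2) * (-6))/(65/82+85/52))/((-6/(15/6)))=1066/115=9.27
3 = 3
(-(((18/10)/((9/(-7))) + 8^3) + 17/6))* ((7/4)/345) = -107821/41400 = -2.60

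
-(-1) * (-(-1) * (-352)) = -352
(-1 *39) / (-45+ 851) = -3 / 62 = -0.05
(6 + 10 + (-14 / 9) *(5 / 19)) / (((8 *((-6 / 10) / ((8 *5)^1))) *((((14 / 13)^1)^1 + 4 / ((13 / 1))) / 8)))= -750.66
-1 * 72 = -72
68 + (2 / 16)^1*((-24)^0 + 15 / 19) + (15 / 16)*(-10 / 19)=10295 / 152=67.73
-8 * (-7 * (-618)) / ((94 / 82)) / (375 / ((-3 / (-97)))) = -1418928 / 569875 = -2.49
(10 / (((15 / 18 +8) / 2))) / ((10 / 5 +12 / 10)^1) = 75 / 106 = 0.71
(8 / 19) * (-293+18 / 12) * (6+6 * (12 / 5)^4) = -25169.10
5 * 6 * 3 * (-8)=-720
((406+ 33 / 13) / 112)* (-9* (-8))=47799 / 182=262.63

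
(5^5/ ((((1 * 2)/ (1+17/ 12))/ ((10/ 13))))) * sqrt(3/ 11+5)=453125 * sqrt(638)/ 1716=6669.77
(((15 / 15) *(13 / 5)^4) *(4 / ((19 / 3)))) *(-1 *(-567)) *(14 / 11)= 2720606616 / 130625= 20827.61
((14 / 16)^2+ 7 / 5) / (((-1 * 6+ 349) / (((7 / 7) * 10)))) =99 / 1568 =0.06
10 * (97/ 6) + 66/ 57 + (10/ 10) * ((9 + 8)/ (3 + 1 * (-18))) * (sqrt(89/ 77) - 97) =271.54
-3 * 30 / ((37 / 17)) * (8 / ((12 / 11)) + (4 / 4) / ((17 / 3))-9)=2280 / 37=61.62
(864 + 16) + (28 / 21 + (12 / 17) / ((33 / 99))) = 883.45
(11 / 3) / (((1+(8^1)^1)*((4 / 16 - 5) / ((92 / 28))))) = -1012 / 3591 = -0.28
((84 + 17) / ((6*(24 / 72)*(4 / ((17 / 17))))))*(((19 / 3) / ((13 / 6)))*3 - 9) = -2.91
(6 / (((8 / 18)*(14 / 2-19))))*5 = -45 / 8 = -5.62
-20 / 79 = -0.25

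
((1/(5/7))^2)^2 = 2401/625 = 3.84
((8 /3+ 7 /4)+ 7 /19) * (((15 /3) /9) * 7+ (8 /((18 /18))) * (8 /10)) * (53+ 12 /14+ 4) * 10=7576995 /266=28484.94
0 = 0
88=88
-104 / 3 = -34.67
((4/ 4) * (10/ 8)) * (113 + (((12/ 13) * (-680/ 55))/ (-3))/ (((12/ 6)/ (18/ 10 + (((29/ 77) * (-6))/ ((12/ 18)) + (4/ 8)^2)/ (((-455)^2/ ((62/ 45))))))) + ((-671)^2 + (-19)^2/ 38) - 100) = 92376629132467081/ 164127763800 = 562833.65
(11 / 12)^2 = 121 / 144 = 0.84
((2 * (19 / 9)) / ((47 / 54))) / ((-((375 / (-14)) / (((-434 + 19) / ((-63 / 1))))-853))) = 37848 / 6686831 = 0.01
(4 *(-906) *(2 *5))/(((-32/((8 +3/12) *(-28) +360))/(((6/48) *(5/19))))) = 1460925/304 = 4805.67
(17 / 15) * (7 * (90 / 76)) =357 / 38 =9.39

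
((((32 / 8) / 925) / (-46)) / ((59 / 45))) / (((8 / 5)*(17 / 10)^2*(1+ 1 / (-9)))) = -2025 / 116083208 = -0.00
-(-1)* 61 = 61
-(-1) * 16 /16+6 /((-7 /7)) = -5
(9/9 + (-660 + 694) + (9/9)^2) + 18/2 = 45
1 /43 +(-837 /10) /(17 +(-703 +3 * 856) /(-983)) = -35230693 /6383780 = -5.52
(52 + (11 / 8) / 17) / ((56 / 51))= 21249 / 448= 47.43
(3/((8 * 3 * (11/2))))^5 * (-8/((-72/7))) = 7/1484246016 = 0.00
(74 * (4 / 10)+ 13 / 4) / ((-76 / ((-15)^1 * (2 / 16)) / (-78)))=-76869 / 1216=-63.21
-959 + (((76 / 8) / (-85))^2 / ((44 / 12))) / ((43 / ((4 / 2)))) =-6554620067 / 6834850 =-959.00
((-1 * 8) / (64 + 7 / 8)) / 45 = -64 / 23355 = -0.00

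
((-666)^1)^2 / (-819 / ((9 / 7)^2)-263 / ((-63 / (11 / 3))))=-41916042 / 45373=-923.81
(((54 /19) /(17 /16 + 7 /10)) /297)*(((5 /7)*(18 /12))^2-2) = -6680 /1443981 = -0.00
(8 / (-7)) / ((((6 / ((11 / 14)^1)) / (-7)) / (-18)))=-132 / 7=-18.86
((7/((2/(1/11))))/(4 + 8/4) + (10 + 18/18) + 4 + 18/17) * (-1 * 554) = -10014935/1122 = -8925.97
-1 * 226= -226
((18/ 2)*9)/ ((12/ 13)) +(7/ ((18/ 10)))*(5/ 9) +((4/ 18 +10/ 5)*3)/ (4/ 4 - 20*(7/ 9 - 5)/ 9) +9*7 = 41840623/ 272484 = 153.55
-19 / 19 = -1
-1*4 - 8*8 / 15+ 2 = -94 / 15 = -6.27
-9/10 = -0.90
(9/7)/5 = 0.26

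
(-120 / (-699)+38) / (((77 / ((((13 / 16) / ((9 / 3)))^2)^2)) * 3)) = 127010767 / 142857437184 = 0.00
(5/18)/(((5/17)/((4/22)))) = 17/99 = 0.17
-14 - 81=-95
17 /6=2.83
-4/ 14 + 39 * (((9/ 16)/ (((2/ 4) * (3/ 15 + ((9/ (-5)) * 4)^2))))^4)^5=-445016041962854038035444721859903029322174214402084988304853396978347551534505327/ 1557556146869989133124056526509766255437936332223316879397108536990773360912760832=-0.29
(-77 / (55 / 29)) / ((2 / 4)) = -406 / 5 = -81.20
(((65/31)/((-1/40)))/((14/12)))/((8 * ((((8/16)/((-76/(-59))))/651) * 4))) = -222300/59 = -3767.80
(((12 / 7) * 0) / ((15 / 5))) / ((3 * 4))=0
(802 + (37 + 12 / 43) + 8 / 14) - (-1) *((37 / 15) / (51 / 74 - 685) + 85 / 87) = 1858337835416 / 2210139155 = 840.82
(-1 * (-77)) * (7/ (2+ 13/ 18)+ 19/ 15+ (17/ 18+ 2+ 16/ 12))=56243/ 90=624.92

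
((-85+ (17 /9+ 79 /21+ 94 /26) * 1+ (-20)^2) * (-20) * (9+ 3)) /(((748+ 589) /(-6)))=42491840 /121667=349.25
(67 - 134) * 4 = -268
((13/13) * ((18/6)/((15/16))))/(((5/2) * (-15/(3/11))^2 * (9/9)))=32/75625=0.00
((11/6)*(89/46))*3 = 10.64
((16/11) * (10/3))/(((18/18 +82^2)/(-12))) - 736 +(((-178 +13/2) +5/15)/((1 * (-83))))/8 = -43367569567/58943280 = -735.75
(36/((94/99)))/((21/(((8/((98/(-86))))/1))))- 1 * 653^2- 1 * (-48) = -6873570017/16121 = -426373.68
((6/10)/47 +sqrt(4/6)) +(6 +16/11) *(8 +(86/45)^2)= sqrt(6)/3 +90952349/1046925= 87.69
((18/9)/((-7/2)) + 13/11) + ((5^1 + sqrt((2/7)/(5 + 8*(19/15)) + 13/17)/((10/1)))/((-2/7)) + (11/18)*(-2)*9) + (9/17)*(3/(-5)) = -369233/13090 - sqrt(571784171)/77180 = -28.52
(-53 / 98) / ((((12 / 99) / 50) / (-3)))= 131175 / 196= 669.26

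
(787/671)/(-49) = -787/32879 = -0.02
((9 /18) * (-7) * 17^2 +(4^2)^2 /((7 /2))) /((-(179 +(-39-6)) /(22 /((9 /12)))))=96338 /469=205.41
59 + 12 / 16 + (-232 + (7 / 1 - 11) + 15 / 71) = -49995 / 284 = -176.04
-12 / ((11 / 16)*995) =-0.02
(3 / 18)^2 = 1 / 36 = 0.03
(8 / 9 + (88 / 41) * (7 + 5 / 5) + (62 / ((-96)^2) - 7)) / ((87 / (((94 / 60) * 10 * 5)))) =9.96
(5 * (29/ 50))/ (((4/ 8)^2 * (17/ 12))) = 696/ 85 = 8.19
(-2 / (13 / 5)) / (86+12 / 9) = -15 / 1703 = -0.01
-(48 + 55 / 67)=-3271 / 67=-48.82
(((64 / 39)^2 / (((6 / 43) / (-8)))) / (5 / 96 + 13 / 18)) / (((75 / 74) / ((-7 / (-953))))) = -11677990912 / 8081034975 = -1.45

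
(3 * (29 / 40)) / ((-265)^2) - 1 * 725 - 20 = -2092704913 / 2809000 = -745.00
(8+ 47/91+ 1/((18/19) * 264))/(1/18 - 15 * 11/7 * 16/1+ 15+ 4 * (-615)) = -0.00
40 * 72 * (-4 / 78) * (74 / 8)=-17760 / 13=-1366.15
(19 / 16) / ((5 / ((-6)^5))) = -9234 / 5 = -1846.80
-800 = -800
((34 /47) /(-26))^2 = 0.00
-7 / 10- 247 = -247.70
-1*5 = -5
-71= -71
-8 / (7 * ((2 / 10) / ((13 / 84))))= -130 / 147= -0.88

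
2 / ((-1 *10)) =-1 / 5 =-0.20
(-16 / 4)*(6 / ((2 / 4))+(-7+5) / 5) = -232 / 5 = -46.40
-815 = -815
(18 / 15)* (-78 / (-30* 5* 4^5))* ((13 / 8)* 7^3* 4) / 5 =0.27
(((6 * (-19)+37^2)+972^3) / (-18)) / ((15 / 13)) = -11938306939 / 270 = -44215951.63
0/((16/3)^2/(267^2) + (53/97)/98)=0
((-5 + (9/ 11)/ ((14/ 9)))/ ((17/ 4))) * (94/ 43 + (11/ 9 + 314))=-15388126/ 46053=-334.14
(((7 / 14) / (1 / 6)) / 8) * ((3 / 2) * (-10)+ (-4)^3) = -237 / 8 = -29.62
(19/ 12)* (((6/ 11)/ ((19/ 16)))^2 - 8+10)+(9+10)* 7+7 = 1979449/ 13794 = 143.50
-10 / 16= -5 / 8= -0.62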